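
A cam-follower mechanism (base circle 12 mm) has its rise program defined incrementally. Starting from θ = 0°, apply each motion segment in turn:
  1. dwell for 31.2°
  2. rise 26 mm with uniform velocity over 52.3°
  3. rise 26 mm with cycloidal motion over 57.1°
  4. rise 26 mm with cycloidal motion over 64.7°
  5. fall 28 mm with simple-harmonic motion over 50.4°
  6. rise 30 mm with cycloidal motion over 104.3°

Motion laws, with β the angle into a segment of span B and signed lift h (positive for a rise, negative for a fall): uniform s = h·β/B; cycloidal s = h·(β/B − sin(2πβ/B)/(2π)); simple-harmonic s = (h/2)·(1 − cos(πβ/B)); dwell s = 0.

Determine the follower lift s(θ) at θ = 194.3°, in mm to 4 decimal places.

seg 1 [0°–31.2°] dwell: s stays 0.0000
seg 2 [31.2°–83.5°] uniform, h=26: full span → s += 26 → s = 26.0000
seg 3 [83.5°–140.6°] cycloidal, h=26: full span → s += 26 → s = 52.0000
seg 4 [140.6°–205.3°] cycloidal, h=26: θ=194.3° here. β=53.7, B=64.7. 26·(0.8300 − sin(2π·0.8300)/(2π)) = 25.2060 → s = 77.2060

77.2060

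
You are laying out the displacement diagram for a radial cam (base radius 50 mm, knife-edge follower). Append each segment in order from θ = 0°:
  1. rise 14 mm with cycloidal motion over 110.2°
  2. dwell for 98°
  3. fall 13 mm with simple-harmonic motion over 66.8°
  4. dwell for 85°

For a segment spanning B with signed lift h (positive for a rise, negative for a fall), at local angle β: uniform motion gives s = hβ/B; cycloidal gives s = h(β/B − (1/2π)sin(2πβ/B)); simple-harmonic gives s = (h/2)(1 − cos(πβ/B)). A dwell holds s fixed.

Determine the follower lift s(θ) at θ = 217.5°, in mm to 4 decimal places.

seg 1 [0°–110.2°] cycloidal, h=14: full span → s += 14 → s = 14.0000
seg 2 [110.2°–208.2°] dwell: s stays 14.0000
seg 3 [208.2°–275°] simple-harmonic, h=-13: θ=217.5° here. β=9.3, B=66.8. -13/2·(1 − cos(π·0.1392)) = -0.6119 → s = 13.3881

13.3881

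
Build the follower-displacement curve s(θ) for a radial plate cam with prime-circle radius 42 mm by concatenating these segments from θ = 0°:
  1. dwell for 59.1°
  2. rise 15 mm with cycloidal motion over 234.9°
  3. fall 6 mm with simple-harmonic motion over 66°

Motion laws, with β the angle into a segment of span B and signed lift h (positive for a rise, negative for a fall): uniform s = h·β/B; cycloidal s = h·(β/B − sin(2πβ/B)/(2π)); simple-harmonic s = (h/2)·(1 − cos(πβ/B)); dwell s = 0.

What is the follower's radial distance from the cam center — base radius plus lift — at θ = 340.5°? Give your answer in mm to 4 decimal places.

seg 1 [0°–59.1°] dwell: s stays 0.0000
seg 2 [59.1°–294°] cycloidal, h=15: full span → s += 15 → s = 15.0000
seg 3 [294°–360°] simple-harmonic, h=-6: θ=340.5° here. β=46.5, B=66. -6/2·(1 − cos(π·0.7045)) = -4.7978 → s = 10.2022
radial distance = base radius + s = 42 + 10.2022 = 52.2022

52.2022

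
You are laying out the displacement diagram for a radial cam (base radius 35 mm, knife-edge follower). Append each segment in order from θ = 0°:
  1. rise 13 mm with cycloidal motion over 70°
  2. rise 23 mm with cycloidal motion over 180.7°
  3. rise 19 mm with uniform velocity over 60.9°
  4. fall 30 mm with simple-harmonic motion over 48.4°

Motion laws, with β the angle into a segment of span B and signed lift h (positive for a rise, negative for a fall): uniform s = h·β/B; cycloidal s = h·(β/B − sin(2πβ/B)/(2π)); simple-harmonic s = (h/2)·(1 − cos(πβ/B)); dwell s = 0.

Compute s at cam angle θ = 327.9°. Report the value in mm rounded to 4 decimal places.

seg 1 [0°–70°] cycloidal, h=13: full span → s += 13 → s = 13.0000
seg 2 [70°–250.7°] cycloidal, h=23: full span → s += 23 → s = 36.0000
seg 3 [250.7°–311.6°] uniform, h=19: full span → s += 19 → s = 55.0000
seg 4 [311.6°–360°] simple-harmonic, h=-30: θ=327.9° here. β=16.3, B=48.4. -30/2·(1 − cos(π·0.3368)) = -7.6410 → s = 47.3590

47.3590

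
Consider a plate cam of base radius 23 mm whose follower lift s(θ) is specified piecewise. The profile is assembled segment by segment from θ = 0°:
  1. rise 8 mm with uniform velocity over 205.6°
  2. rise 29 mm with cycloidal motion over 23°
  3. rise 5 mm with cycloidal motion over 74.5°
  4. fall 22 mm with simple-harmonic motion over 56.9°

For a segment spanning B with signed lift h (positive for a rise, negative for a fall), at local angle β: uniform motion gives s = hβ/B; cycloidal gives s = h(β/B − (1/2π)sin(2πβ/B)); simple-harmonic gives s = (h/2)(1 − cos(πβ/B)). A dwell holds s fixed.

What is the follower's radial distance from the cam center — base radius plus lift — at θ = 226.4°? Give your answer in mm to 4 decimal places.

seg 1 [0°–205.6°] uniform, h=8: full span → s += 8 → s = 8.0000
seg 2 [205.6°–228.6°] cycloidal, h=29: θ=226.4° here. β=20.8, B=23. 29·(0.9043 − sin(2π·0.9043)/(2π)) = 28.8360 → s = 36.8360
radial distance = base radius + s = 23 + 36.8360 = 59.8360

59.8360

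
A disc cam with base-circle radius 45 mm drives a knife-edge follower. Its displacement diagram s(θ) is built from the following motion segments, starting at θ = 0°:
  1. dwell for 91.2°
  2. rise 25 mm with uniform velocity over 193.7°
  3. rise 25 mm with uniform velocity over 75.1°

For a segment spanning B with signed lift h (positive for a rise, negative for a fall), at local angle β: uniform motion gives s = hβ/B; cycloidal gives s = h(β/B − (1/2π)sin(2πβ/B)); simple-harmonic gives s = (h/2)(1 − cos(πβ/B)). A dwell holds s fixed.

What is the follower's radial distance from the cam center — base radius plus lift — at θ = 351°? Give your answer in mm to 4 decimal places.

seg 1 [0°–91.2°] dwell: s stays 0.0000
seg 2 [91.2°–284.9°] uniform, h=25: full span → s += 25 → s = 25.0000
seg 3 [284.9°–360°] uniform, h=25: θ=351° here. β=66.1, B=75.1. 25·66.1/75.1 = 22.0040 → s = 47.0040
radial distance = base radius + s = 45 + 47.0040 = 92.0040

92.0040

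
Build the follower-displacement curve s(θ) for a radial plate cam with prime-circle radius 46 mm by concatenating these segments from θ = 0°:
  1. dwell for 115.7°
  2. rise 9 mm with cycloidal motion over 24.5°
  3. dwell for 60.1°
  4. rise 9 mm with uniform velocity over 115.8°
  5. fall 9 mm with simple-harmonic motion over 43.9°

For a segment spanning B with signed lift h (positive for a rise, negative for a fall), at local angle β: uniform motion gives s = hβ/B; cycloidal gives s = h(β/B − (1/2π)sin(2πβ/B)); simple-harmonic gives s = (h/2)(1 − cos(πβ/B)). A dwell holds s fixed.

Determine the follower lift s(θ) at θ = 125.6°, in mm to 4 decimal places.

seg 1 [0°–115.7°] dwell: s stays 0.0000
seg 2 [115.7°–140.2°] cycloidal, h=9: θ=125.6° here. β=9.9, B=24.5. 9·(0.4041 − sin(2π·0.4041)/(2π)) = 2.8248 → s = 2.8248

2.8248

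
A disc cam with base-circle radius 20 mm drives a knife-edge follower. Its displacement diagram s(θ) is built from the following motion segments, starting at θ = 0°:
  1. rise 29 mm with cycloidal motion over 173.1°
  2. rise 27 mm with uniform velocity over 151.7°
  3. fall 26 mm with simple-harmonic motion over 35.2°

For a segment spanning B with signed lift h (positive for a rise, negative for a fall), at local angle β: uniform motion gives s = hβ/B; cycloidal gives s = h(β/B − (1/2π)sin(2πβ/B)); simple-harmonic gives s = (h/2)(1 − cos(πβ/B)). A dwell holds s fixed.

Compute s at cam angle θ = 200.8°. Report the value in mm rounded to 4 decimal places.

seg 1 [0°–173.1°] cycloidal, h=29: full span → s += 29 → s = 29.0000
seg 2 [173.1°–324.8°] uniform, h=27: θ=200.8° here. β=27.7, B=151.7. 27·27.7/151.7 = 4.9301 → s = 33.9301

33.9301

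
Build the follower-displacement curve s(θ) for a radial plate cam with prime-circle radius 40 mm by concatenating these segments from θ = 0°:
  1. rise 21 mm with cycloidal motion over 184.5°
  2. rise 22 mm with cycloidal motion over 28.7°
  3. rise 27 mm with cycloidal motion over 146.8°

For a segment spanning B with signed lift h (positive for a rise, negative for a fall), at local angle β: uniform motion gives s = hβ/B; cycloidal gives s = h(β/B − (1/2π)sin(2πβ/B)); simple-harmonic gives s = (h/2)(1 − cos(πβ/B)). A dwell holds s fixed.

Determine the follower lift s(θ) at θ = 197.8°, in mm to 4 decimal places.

seg 1 [0°–184.5°] cycloidal, h=21: full span → s += 21 → s = 21.0000
seg 2 [184.5°–213.2°] cycloidal, h=22: θ=197.8° here. β=13.3, B=28.7. 22·(0.4634 − sin(2π·0.4634)/(2π)) = 9.3973 → s = 30.3973

30.3973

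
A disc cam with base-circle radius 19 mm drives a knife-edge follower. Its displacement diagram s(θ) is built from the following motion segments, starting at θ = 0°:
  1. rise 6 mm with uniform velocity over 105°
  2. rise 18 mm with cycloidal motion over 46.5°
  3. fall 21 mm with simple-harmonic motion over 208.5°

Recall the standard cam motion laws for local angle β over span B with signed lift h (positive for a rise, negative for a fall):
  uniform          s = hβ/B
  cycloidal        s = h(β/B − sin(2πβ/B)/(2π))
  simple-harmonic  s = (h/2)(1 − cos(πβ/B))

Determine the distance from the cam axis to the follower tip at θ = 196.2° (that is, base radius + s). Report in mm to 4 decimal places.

seg 1 [0°–105°] uniform, h=6: full span → s += 6 → s = 6.0000
seg 2 [105°–151.5°] cycloidal, h=18: full span → s += 18 → s = 24.0000
seg 3 [151.5°–360°] simple-harmonic, h=-21: θ=196.2° here. β=44.7, B=208.5. -21/2·(1 − cos(π·0.2144)) = -2.2929 → s = 21.7071
radial distance = base radius + s = 19 + 21.7071 = 40.7071

40.7071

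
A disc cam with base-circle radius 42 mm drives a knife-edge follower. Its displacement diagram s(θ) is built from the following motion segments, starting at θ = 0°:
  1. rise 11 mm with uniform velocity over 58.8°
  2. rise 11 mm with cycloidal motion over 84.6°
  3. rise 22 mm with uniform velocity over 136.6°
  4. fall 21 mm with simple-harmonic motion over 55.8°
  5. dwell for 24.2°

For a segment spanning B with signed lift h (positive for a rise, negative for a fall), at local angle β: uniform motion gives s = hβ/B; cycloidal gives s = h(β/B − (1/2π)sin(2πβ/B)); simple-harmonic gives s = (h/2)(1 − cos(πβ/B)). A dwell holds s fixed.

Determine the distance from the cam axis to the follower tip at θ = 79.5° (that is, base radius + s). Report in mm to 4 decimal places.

seg 1 [0°–58.8°] uniform, h=11: full span → s += 11 → s = 11.0000
seg 2 [58.8°–143.4°] cycloidal, h=11: θ=79.5° here. β=20.7, B=84.6. 11·(0.2447 − sin(2π·0.2447)/(2π)) = 0.9418 → s = 11.9418
radial distance = base radius + s = 42 + 11.9418 = 53.9418

53.9418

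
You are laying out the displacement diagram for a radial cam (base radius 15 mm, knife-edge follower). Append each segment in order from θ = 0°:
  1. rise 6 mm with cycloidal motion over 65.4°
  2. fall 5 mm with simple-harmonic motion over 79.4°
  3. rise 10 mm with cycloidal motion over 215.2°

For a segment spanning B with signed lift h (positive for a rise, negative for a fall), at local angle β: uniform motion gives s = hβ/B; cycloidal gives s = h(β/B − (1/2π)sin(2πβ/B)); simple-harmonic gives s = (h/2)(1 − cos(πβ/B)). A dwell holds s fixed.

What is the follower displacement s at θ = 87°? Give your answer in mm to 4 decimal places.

seg 1 [0°–65.4°] cycloidal, h=6: full span → s += 6 → s = 6.0000
seg 2 [65.4°–144.8°] simple-harmonic, h=-5: θ=87° here. β=21.6, B=79.4. -5/2·(1 − cos(π·0.2720)) = -0.8588 → s = 5.1412

5.1412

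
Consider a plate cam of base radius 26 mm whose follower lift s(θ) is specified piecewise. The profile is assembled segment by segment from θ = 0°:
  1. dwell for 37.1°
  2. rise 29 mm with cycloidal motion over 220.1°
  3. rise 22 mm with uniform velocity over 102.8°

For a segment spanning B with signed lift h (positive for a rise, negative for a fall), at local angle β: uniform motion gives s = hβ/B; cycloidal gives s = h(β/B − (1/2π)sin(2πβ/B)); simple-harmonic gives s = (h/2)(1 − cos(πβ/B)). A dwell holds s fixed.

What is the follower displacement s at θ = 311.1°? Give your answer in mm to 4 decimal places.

seg 1 [0°–37.1°] dwell: s stays 0.0000
seg 2 [37.1°–257.2°] cycloidal, h=29: full span → s += 29 → s = 29.0000
seg 3 [257.2°–360°] uniform, h=22: θ=311.1° here. β=53.9, B=102.8. 22·53.9/102.8 = 11.5350 → s = 40.5350

40.5350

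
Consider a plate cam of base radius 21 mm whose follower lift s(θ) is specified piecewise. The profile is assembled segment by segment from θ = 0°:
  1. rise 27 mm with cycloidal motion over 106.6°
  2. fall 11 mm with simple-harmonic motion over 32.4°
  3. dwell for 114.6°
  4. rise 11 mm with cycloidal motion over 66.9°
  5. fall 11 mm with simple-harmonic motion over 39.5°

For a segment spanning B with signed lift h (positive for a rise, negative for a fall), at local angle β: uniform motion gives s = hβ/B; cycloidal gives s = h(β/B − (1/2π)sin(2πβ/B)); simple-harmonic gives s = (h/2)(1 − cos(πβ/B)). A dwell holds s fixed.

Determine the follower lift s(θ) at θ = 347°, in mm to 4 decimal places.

seg 1 [0°–106.6°] cycloidal, h=27: full span → s += 27 → s = 27.0000
seg 2 [106.6°–139°] simple-harmonic, h=-11: full span → s += -11 → s = 16.0000
seg 3 [139°–253.6°] dwell: s stays 16.0000
seg 4 [253.6°–320.5°] cycloidal, h=11: full span → s += 11 → s = 27.0000
seg 5 [320.5°–360°] simple-harmonic, h=-11: θ=347° here. β=26.5, B=39.5. -11/2·(1 − cos(π·0.6709)) = -8.3129 → s = 18.6871

18.6871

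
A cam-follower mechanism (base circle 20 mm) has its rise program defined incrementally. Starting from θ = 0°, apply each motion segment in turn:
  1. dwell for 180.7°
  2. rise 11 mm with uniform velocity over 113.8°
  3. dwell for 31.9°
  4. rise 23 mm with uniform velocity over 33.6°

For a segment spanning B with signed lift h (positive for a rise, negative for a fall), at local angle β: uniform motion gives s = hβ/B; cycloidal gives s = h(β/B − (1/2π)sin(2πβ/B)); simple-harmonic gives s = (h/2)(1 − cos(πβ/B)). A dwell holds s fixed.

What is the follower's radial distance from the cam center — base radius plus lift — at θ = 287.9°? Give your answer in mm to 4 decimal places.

seg 1 [0°–180.7°] dwell: s stays 0.0000
seg 2 [180.7°–294.5°] uniform, h=11: θ=287.9° here. β=107.2, B=113.8. 11·107.2/113.8 = 10.3620 → s = 10.3620
radial distance = base radius + s = 20 + 10.3620 = 30.3620

30.3620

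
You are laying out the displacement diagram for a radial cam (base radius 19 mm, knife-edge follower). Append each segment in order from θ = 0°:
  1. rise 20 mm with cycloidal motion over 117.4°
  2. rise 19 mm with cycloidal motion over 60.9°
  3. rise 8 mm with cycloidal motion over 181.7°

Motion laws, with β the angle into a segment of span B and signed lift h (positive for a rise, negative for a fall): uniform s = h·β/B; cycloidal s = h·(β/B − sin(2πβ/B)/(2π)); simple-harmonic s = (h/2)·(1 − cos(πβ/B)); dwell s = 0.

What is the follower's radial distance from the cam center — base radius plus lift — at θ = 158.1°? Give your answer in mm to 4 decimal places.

seg 1 [0°–117.4°] cycloidal, h=20: full span → s += 20 → s = 20.0000
seg 2 [117.4°–178.3°] cycloidal, h=19: θ=158.1° here. β=40.7, B=60.9. 19·(0.6683 − sin(2π·0.6683)/(2π)) = 15.3321 → s = 35.3321
radial distance = base radius + s = 19 + 35.3321 = 54.3321

54.3321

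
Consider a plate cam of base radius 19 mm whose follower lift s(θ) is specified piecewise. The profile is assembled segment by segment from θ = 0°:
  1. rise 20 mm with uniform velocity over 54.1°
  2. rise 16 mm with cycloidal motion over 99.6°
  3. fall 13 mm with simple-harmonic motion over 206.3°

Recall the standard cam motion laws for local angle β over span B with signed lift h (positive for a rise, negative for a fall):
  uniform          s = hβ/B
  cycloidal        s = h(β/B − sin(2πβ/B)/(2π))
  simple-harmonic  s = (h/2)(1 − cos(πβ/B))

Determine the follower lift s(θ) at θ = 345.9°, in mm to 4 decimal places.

seg 1 [0°–54.1°] uniform, h=20: full span → s += 20 → s = 20.0000
seg 2 [54.1°–153.7°] cycloidal, h=16: full span → s += 16 → s = 36.0000
seg 3 [153.7°–360°] simple-harmonic, h=-13: θ=345.9° here. β=192.2, B=206.3. -13/2·(1 − cos(π·0.9317)) = -12.8507 → s = 23.1493

23.1493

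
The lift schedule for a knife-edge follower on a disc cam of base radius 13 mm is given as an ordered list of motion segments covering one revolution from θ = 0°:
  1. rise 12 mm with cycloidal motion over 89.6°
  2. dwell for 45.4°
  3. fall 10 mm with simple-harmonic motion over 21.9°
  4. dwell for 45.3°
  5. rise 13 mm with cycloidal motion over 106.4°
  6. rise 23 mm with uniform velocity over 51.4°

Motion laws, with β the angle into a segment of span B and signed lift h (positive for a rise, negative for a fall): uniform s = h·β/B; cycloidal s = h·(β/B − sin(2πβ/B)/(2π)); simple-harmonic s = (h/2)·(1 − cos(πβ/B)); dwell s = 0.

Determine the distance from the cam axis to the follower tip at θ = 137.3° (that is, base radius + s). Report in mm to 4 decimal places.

seg 1 [0°–89.6°] cycloidal, h=12: full span → s += 12 → s = 12.0000
seg 2 [89.6°–135°] dwell: s stays 12.0000
seg 3 [135°–156.9°] simple-harmonic, h=-10: θ=137.3° here. β=2.3, B=21.9. -10/2·(1 − cos(π·0.1050)) = -0.2697 → s = 11.7303
radial distance = base radius + s = 13 + 11.7303 = 24.7303

24.7303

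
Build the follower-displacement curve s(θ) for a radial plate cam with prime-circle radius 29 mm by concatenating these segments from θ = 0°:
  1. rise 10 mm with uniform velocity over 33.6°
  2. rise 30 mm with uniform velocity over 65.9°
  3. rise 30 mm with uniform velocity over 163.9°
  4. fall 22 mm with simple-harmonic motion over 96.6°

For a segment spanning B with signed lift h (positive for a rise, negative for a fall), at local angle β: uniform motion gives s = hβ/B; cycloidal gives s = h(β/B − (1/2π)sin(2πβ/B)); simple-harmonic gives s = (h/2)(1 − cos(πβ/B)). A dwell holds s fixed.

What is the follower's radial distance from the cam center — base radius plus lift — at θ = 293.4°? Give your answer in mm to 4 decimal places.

seg 1 [0°–33.6°] uniform, h=10: full span → s += 10 → s = 10.0000
seg 2 [33.6°–99.5°] uniform, h=30: full span → s += 30 → s = 40.0000
seg 3 [99.5°–263.4°] uniform, h=30: full span → s += 30 → s = 70.0000
seg 4 [263.4°–360°] simple-harmonic, h=-22: θ=293.4° here. β=30, B=96.6. -22/2·(1 − cos(π·0.3106)) = -4.8331 → s = 65.1669
radial distance = base radius + s = 29 + 65.1669 = 94.1669

94.1669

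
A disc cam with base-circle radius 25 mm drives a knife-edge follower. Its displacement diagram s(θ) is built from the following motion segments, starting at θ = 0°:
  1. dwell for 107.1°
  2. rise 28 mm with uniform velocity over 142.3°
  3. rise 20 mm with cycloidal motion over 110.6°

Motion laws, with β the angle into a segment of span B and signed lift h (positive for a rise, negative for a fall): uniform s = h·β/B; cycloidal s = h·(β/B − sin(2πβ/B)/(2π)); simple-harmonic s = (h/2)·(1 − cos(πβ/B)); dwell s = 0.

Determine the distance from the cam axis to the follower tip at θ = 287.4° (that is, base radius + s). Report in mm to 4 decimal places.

seg 1 [0°–107.1°] dwell: s stays 0.0000
seg 2 [107.1°–249.4°] uniform, h=28: full span → s += 28 → s = 28.0000
seg 3 [249.4°–360°] cycloidal, h=20: θ=287.4° here. β=38, B=110.6. 20·(0.3436 − sin(2π·0.3436)/(2π)) = 4.2231 → s = 32.2231
radial distance = base radius + s = 25 + 32.2231 = 57.2231

57.2231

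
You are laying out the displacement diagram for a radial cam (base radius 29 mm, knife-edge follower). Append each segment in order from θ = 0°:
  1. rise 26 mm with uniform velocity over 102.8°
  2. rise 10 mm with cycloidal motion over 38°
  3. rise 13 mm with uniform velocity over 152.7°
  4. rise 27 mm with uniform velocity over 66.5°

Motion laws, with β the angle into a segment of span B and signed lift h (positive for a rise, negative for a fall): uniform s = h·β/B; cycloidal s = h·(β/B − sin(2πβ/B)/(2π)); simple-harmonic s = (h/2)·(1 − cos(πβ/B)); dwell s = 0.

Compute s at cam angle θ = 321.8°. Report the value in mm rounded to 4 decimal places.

seg 1 [0°–102.8°] uniform, h=26: full span → s += 26 → s = 26.0000
seg 2 [102.8°–140.8°] cycloidal, h=10: full span → s += 10 → s = 36.0000
seg 3 [140.8°–293.5°] uniform, h=13: full span → s += 13 → s = 49.0000
seg 4 [293.5°–360°] uniform, h=27: θ=321.8° here. β=28.3, B=66.5. 27·28.3/66.5 = 11.4902 → s = 60.4902

60.4902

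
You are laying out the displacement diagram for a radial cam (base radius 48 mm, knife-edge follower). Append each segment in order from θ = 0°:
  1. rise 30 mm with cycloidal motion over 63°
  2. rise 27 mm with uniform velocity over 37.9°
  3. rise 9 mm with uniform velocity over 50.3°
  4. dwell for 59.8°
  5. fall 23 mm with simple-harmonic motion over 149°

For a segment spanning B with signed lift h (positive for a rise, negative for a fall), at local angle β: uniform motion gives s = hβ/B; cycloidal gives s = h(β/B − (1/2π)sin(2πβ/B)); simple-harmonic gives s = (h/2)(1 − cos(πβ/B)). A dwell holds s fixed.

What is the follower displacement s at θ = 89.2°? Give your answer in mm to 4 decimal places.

seg 1 [0°–63°] cycloidal, h=30: full span → s += 30 → s = 30.0000
seg 2 [63°–100.9°] uniform, h=27: θ=89.2° here. β=26.2, B=37.9. 27·26.2/37.9 = 18.6649 → s = 48.6649

48.6649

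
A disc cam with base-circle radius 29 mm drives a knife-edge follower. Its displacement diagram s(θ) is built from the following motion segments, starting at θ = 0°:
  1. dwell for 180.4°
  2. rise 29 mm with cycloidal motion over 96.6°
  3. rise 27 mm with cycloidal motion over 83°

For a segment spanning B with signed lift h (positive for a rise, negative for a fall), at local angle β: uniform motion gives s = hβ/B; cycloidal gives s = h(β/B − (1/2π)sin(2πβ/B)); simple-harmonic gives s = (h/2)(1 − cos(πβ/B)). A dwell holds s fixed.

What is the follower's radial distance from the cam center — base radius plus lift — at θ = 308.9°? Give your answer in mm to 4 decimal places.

seg 1 [0°–180.4°] dwell: s stays 0.0000
seg 2 [180.4°–277°] cycloidal, h=29: full span → s += 29 → s = 29.0000
seg 3 [277°–360°] cycloidal, h=27: θ=308.9° here. β=31.9, B=83. 27·(0.3843 − sin(2π·0.3843)/(2π)) = 7.5219 → s = 36.5219
radial distance = base radius + s = 29 + 36.5219 = 65.5219

65.5219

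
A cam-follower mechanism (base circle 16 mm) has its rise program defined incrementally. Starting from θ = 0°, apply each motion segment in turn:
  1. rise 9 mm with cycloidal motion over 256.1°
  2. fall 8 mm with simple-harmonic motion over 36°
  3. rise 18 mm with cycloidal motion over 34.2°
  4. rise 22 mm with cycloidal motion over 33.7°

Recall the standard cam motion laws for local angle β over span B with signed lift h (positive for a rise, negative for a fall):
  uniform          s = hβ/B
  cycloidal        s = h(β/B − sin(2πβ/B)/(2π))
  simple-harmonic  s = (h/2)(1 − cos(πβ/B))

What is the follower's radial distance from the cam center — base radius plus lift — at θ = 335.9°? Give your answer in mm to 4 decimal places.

seg 1 [0°–256.1°] cycloidal, h=9: full span → s += 9 → s = 9.0000
seg 2 [256.1°–292.1°] simple-harmonic, h=-8: full span → s += -8 → s = 1.0000
seg 3 [292.1°–326.3°] cycloidal, h=18: full span → s += 18 → s = 19.0000
seg 4 [326.3°–360°] cycloidal, h=22: θ=335.9° here. β=9.6, B=33.7. 22·(0.2849 − sin(2π·0.2849)/(2π)) = 2.8493 → s = 21.8493
radial distance = base radius + s = 16 + 21.8493 = 37.8493

37.8493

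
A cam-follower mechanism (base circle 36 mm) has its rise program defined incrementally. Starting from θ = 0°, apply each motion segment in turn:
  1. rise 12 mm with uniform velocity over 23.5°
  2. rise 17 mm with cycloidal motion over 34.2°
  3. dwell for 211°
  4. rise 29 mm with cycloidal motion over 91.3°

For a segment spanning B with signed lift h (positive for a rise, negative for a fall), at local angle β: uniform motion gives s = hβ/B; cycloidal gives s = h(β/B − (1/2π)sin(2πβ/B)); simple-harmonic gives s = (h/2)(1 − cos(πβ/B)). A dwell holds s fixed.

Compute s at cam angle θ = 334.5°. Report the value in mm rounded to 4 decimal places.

seg 1 [0°–23.5°] uniform, h=12: full span → s += 12 → s = 12.0000
seg 2 [23.5°–57.7°] cycloidal, h=17: full span → s += 17 → s = 29.0000
seg 3 [57.7°–268.7°] dwell: s stays 29.0000
seg 4 [268.7°–360°] cycloidal, h=29: θ=334.5° here. β=65.8, B=91.3. 29·(0.7207 − sin(2π·0.7207)/(2π)) = 25.4378 → s = 54.4378

54.4378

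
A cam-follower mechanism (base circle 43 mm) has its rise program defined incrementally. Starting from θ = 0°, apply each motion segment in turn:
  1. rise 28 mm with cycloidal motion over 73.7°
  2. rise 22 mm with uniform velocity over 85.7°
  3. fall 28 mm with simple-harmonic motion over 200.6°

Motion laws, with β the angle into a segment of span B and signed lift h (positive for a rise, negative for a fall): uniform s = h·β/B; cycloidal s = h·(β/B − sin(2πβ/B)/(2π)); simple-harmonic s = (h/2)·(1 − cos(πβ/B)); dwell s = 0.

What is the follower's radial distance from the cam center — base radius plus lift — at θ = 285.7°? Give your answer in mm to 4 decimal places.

seg 1 [0°–73.7°] cycloidal, h=28: full span → s += 28 → s = 28.0000
seg 2 [73.7°–159.4°] uniform, h=22: full span → s += 22 → s = 50.0000
seg 3 [159.4°–360°] simple-harmonic, h=-28: θ=285.7° here. β=126.3, B=200.6. -28/2·(1 − cos(π·0.6296)) = -19.5444 → s = 30.4556
radial distance = base radius + s = 43 + 30.4556 = 73.4556

73.4556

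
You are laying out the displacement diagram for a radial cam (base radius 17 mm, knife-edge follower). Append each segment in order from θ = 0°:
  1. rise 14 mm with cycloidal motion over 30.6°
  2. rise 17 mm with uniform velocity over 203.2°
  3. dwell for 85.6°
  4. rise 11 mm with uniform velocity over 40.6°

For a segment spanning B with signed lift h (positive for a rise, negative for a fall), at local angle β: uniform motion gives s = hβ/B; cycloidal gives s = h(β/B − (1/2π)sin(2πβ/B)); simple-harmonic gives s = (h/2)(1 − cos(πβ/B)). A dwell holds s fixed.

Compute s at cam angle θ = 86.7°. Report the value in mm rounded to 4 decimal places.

seg 1 [0°–30.6°] cycloidal, h=14: full span → s += 14 → s = 14.0000
seg 2 [30.6°–233.8°] uniform, h=17: θ=86.7° here. β=56.1, B=203.2. 17·56.1/203.2 = 4.6934 → s = 18.6934

18.6934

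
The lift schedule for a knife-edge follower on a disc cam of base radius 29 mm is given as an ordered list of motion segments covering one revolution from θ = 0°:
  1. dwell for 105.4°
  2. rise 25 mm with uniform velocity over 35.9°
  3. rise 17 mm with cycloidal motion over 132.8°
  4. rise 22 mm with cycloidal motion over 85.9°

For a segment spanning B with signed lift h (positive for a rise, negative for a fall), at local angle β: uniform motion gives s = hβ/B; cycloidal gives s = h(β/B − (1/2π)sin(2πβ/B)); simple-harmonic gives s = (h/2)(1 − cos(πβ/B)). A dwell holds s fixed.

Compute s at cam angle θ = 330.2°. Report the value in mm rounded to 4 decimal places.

seg 1 [0°–105.4°] dwell: s stays 0.0000
seg 2 [105.4°–141.3°] uniform, h=25: full span → s += 25 → s = 25.0000
seg 3 [141.3°–274.1°] cycloidal, h=17: full span → s += 17 → s = 42.0000
seg 4 [274.1°–360°] cycloidal, h=22: θ=330.2° here. β=56.1, B=85.9. 22·(0.6531 − sin(2π·0.6531)/(2π)) = 17.2399 → s = 59.2399

59.2399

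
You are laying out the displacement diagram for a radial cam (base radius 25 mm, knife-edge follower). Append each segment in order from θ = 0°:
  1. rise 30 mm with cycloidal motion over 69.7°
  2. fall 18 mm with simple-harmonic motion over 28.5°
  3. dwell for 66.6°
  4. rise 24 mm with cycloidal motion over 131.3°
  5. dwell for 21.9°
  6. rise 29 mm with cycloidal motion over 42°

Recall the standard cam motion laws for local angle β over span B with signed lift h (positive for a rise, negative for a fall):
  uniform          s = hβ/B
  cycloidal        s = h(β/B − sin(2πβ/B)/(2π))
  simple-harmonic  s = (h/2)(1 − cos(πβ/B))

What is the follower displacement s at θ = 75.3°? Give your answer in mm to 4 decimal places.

seg 1 [0°–69.7°] cycloidal, h=30: full span → s += 30 → s = 30.0000
seg 2 [69.7°–98.2°] simple-harmonic, h=-18: θ=75.3° here. β=5.6, B=28.5. -18/2·(1 − cos(π·0.1965)) = -1.6610 → s = 28.3390

28.3390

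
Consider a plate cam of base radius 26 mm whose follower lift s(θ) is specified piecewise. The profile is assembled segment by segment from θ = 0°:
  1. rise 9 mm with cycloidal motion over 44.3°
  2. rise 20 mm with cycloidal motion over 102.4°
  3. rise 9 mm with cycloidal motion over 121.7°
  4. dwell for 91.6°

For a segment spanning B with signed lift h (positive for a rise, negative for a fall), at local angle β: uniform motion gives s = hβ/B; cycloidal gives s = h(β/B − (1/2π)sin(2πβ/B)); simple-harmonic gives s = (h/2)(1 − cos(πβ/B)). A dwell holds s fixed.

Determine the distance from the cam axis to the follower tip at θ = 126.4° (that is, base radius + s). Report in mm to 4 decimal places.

seg 1 [0°–44.3°] cycloidal, h=9: full span → s += 9 → s = 9.0000
seg 2 [44.3°–146.7°] cycloidal, h=20: θ=126.4° here. β=82.1, B=102.4. 20·(0.8018 − sin(2π·0.8018)/(2π)) = 19.0514 → s = 28.0514
radial distance = base radius + s = 26 + 28.0514 = 54.0514

54.0514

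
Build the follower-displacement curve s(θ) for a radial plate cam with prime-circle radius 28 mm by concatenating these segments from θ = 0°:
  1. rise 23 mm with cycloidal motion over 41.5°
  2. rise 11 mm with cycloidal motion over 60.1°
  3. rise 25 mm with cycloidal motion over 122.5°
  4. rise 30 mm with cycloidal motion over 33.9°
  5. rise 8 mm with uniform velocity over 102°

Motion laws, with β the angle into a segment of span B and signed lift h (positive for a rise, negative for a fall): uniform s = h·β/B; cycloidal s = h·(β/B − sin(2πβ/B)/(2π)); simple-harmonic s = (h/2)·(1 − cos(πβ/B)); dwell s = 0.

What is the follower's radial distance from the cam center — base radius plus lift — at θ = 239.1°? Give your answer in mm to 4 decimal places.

seg 1 [0°–41.5°] cycloidal, h=23: full span → s += 23 → s = 23.0000
seg 2 [41.5°–101.6°] cycloidal, h=11: full span → s += 11 → s = 34.0000
seg 3 [101.6°–224.1°] cycloidal, h=25: full span → s += 25 → s = 59.0000
seg 4 [224.1°–258°] cycloidal, h=30: θ=239.1° here. β=15, B=33.9. 30·(0.4425 − sin(2π·0.4425)/(2π)) = 11.5860 → s = 70.5860
radial distance = base radius + s = 28 + 70.5860 = 98.5860

98.5860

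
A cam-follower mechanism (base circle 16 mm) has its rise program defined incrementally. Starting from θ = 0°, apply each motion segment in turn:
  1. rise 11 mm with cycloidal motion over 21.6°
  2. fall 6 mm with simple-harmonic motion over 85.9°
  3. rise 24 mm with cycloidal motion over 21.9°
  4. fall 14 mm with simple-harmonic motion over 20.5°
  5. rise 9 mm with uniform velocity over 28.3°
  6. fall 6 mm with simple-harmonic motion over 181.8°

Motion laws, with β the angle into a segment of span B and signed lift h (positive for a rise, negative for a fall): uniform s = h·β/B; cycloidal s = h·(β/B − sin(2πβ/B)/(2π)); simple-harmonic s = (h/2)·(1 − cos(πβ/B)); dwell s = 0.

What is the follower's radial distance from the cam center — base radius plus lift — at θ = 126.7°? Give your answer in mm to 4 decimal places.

seg 1 [0°–21.6°] cycloidal, h=11: full span → s += 11 → s = 11.0000
seg 2 [21.6°–107.5°] simple-harmonic, h=-6: full span → s += -6 → s = 5.0000
seg 3 [107.5°–129.4°] cycloidal, h=24: θ=126.7° here. β=19.2, B=21.9. 24·(0.8767 − sin(2π·0.8767)/(2π)) = 23.7128 → s = 28.7128
radial distance = base radius + s = 16 + 28.7128 = 44.7128

44.7128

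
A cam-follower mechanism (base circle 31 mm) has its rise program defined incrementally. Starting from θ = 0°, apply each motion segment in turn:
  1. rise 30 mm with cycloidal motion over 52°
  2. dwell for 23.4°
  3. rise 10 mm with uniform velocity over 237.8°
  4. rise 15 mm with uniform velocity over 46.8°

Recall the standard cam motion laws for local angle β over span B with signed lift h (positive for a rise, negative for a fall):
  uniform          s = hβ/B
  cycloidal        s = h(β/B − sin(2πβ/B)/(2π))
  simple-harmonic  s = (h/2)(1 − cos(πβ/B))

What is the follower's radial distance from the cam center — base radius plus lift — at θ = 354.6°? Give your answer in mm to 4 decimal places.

seg 1 [0°–52°] cycloidal, h=30: full span → s += 30 → s = 30.0000
seg 2 [52°–75.4°] dwell: s stays 30.0000
seg 3 [75.4°–313.2°] uniform, h=10: full span → s += 10 → s = 40.0000
seg 4 [313.2°–360°] uniform, h=15: θ=354.6° here. β=41.4, B=46.8. 15·41.4/46.8 = 13.2692 → s = 53.2692
radial distance = base radius + s = 31 + 53.2692 = 84.2692

84.2692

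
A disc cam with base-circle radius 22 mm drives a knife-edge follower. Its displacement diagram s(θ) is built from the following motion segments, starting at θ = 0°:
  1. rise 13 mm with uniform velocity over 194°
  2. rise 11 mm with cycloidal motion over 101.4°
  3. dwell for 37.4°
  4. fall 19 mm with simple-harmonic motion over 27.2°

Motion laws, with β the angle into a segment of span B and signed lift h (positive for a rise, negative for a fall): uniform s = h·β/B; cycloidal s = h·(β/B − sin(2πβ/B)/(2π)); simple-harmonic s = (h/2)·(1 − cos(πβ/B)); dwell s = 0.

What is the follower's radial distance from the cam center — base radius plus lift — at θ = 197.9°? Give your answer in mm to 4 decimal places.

seg 1 [0°–194°] uniform, h=13: full span → s += 13 → s = 13.0000
seg 2 [194°–295.4°] cycloidal, h=11: θ=197.9° here. β=3.9, B=101.4. 11·(0.0385 − sin(2π·0.0385)/(2π)) = 0.0041 → s = 13.0041
radial distance = base radius + s = 22 + 13.0041 = 35.0041

35.0041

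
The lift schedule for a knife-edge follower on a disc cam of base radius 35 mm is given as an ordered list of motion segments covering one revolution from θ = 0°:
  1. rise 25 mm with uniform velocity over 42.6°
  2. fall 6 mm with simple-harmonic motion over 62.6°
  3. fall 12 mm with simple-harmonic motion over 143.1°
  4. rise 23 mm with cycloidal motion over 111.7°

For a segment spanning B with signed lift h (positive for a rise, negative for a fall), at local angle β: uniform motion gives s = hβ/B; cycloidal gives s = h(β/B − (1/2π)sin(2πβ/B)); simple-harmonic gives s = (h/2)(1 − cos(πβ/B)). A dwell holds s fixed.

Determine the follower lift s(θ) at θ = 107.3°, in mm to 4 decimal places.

seg 1 [0°–42.6°] uniform, h=25: full span → s += 25 → s = 25.0000
seg 2 [42.6°–105.2°] simple-harmonic, h=-6: full span → s += -6 → s = 19.0000
seg 3 [105.2°–248.3°] simple-harmonic, h=-12: θ=107.3° here. β=2.1, B=143.1. -12/2·(1 − cos(π·0.0147)) = -0.0064 → s = 18.9936

18.9936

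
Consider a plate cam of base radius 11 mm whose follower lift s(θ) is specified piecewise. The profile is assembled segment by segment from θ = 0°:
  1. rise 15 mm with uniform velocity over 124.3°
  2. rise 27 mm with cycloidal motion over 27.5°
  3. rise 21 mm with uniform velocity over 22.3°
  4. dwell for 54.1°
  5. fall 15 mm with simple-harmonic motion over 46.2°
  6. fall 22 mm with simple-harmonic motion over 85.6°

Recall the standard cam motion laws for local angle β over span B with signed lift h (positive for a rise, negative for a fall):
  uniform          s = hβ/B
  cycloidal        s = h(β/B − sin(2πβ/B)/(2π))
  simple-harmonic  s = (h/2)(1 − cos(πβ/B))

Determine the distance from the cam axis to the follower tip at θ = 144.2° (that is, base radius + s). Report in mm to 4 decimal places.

seg 1 [0°–124.3°] uniform, h=15: full span → s += 15 → s = 15.0000
seg 2 [124.3°–151.8°] cycloidal, h=27: θ=144.2° here. β=19.9, B=27.5. 27·(0.7236 − sin(2π·0.7236)/(2π)) = 23.7765 → s = 38.7765
radial distance = base radius + s = 11 + 38.7765 = 49.7765

49.7765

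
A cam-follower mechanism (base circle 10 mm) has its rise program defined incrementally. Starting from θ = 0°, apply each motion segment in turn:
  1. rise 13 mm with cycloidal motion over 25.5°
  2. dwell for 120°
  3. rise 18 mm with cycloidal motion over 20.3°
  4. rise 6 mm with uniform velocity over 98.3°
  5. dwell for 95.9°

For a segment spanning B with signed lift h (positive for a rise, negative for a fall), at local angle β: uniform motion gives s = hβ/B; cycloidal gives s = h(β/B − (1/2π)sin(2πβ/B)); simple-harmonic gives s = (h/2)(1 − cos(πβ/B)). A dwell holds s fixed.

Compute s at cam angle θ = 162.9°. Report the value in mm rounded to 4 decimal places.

seg 1 [0°–25.5°] cycloidal, h=13: full span → s += 13 → s = 13.0000
seg 2 [25.5°–145.5°] dwell: s stays 13.0000
seg 3 [145.5°–165.8°] cycloidal, h=18: θ=162.9° here. β=17.4, B=20.3. 18·(0.8571 − sin(2π·0.8571)/(2π)) = 17.6684 → s = 30.6684

30.6684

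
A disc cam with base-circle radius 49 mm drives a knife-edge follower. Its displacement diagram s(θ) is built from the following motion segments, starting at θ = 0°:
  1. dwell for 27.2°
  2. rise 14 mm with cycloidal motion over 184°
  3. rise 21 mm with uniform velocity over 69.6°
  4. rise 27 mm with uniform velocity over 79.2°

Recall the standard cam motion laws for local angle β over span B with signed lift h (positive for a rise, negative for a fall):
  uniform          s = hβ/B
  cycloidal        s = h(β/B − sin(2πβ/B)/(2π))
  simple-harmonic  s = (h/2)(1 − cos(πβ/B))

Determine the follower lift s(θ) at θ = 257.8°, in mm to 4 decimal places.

seg 1 [0°–27.2°] dwell: s stays 0.0000
seg 2 [27.2°–211.2°] cycloidal, h=14: full span → s += 14 → s = 14.0000
seg 3 [211.2°–280.8°] uniform, h=21: θ=257.8° here. β=46.6, B=69.6. 21·46.6/69.6 = 14.0603 → s = 28.0603

28.0603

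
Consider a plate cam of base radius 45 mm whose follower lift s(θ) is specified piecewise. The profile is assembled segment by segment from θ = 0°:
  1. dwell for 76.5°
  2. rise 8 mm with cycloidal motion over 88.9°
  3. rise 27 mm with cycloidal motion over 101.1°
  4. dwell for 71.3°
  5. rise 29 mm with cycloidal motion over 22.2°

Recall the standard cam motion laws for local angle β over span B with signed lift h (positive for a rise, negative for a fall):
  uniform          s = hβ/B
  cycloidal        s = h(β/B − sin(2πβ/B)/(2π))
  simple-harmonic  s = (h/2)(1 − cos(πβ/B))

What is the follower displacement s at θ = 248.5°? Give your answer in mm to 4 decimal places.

seg 1 [0°–76.5°] dwell: s stays 0.0000
seg 2 [76.5°–165.4°] cycloidal, h=8: full span → s += 8 → s = 8.0000
seg 3 [165.4°–266.5°] cycloidal, h=27: θ=248.5° here. β=83.1, B=101.1. 27·(0.8220 − sin(2π·0.8220)/(2π)) = 26.0583 → s = 34.0583

34.0583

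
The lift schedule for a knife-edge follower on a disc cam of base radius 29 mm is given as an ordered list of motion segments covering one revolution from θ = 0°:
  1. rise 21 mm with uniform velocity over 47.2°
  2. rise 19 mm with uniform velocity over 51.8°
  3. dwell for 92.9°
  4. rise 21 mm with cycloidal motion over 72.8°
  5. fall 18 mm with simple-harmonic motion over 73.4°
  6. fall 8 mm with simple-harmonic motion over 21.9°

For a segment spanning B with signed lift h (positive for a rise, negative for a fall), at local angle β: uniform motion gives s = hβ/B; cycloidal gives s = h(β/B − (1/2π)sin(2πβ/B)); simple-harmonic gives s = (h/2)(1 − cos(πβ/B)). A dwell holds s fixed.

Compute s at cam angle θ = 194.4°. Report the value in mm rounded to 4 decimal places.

seg 1 [0°–47.2°] uniform, h=21: full span → s += 21 → s = 21.0000
seg 2 [47.2°–99°] uniform, h=19: full span → s += 19 → s = 40.0000
seg 3 [99°–191.9°] dwell: s stays 40.0000
seg 4 [191.9°–264.7°] cycloidal, h=21: θ=194.4° here. β=2.5, B=72.8. 21·(0.0343 − sin(2π·0.0343)/(2π)) = 0.0056 → s = 40.0056

40.0056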